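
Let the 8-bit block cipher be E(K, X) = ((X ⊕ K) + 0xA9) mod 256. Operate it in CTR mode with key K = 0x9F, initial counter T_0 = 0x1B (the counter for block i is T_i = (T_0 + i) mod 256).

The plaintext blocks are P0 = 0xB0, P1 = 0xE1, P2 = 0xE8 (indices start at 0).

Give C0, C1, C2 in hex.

CTR encryption: S_i = E(K, T_i) where T_i is the counter for block i; C_i = P_i ⊕ S_i.
C0: T = 0x1B, S = E(K, T) = 0x2D; 0xB0 ⊕ 0x2D = 0x9D.
C1: T = 0x1C, S = E(K, T) = 0x2C; 0xE1 ⊕ 0x2C = 0xCD.
C2: T = 0x1D, S = E(K, T) = 0x2B; 0xE8 ⊕ 0x2B = 0xC3.

C0 = 0x9D, C1 = 0xCD, C2 = 0xC3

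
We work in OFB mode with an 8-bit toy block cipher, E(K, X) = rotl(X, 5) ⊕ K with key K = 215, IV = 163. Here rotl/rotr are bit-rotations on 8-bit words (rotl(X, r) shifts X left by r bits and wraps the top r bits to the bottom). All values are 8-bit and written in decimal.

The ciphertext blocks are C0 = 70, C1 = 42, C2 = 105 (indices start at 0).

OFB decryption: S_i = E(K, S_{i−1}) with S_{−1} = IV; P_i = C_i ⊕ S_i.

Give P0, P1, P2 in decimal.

P0 = 229, P1 = 137, P2 = 202

P0: S = E(K, 163) = 163; 70 ⊕ 163 = 229.
P1: S = E(K, 163) = 163; 42 ⊕ 163 = 137.
P2: S = E(K, 163) = 163; 105 ⊕ 163 = 202.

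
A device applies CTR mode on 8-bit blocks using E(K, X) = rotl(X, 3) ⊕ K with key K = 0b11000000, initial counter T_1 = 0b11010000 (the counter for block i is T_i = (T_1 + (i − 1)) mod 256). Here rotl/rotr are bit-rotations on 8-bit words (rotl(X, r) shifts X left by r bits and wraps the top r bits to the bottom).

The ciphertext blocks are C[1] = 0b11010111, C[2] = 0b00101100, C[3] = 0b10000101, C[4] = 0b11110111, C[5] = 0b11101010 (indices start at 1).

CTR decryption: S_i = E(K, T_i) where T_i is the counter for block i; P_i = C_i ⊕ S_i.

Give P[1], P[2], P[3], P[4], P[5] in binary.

P[1] = 0b10010001, P[2] = 0b01100010, P[3] = 0b11010011, P[4] = 0b10101001, P[5] = 0b10001100

P[1]: T = 0b11010000, S = E(K, T) = 0b01000110; 0b11010111 ⊕ 0b01000110 = 0b10010001.
P[2]: T = 0b11010001, S = E(K, T) = 0b01001110; 0b00101100 ⊕ 0b01001110 = 0b01100010.
P[3]: T = 0b11010010, S = E(K, T) = 0b01010110; 0b10000101 ⊕ 0b01010110 = 0b11010011.
P[4]: T = 0b11010011, S = E(K, T) = 0b01011110; 0b11110111 ⊕ 0b01011110 = 0b10101001.
P[5]: T = 0b11010100, S = E(K, T) = 0b01100110; 0b11101010 ⊕ 0b01100110 = 0b10001100.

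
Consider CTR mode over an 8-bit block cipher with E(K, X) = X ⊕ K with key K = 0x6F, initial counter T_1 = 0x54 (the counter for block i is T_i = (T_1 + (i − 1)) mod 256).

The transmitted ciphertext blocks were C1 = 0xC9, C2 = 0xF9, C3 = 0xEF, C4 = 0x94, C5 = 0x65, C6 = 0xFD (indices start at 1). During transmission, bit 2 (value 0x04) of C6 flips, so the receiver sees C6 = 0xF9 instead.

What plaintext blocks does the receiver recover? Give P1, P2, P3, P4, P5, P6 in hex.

CTR decryption: S_i = E(K, T_i) where T_i is the counter for block i; P_i = C_i ⊕ S_i.
Only C6 changed, to 0xF9. In CTR, a change in C_i flips the same bit in P_i only; the keystream is unaffected. Decrypting the received ciphertext:
P1: T = 0x54, S = E(K, T) = 0x3B; 0xC9 ⊕ 0x3B = 0xF2.
P2: T = 0x55, S = E(K, T) = 0x3A; 0xF9 ⊕ 0x3A = 0xC3.
P3: T = 0x56, S = E(K, T) = 0x39; 0xEF ⊕ 0x39 = 0xD6.
P4: T = 0x57, S = E(K, T) = 0x38; 0x94 ⊕ 0x38 = 0xAC.
P5: T = 0x58, S = E(K, T) = 0x37; 0x65 ⊕ 0x37 = 0x52.
P6: T = 0x59, S = E(K, T) = 0x36; 0xF9 ⊕ 0x36 = 0xCF.
Blocks that differ from the original plaintext: P6.

P1 = 0xF2, P2 = 0xC3, P3 = 0xD6, P4 = 0xAC, P5 = 0x52, P6 = 0xCF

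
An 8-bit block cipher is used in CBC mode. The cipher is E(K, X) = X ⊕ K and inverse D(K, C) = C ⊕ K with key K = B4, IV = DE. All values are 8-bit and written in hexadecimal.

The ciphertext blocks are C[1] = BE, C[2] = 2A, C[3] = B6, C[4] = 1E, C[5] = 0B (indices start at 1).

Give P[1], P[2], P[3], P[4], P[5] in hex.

CBC decryption: P_i = D(K, C_i) ⊕ C_{i−1}, with C_{0} = IV.
P[1]: D(K, BE) = 0A; 0A ⊕ DE = D4.
P[2]: D(K, 2A) = 9E; 9E ⊕ BE = 20.
P[3]: D(K, B6) = 02; 02 ⊕ 2A = 28.
P[4]: D(K, 1E) = AA; AA ⊕ B6 = 1C.
P[5]: D(K, 0B) = BF; BF ⊕ 1E = A1.

P[1] = D4, P[2] = 20, P[3] = 28, P[4] = 1C, P[5] = A1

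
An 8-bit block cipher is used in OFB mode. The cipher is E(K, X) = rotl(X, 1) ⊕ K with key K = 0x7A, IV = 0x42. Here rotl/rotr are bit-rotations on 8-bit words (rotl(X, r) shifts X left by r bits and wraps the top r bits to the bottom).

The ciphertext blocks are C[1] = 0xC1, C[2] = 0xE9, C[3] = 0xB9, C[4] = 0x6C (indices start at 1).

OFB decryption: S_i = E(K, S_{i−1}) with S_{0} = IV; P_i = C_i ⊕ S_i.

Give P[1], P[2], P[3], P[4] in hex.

P[1]: S = E(K, 0x42) = 0xFE; 0xC1 ⊕ 0xFE = 0x3F.
P[2]: S = E(K, 0xFE) = 0x87; 0xE9 ⊕ 0x87 = 0x6E.
P[3]: S = E(K, 0x87) = 0x75; 0xB9 ⊕ 0x75 = 0xCC.
P[4]: S = E(K, 0x75) = 0x90; 0x6C ⊕ 0x90 = 0xFC.

P[1] = 0x3F, P[2] = 0x6E, P[3] = 0xCC, P[4] = 0xFC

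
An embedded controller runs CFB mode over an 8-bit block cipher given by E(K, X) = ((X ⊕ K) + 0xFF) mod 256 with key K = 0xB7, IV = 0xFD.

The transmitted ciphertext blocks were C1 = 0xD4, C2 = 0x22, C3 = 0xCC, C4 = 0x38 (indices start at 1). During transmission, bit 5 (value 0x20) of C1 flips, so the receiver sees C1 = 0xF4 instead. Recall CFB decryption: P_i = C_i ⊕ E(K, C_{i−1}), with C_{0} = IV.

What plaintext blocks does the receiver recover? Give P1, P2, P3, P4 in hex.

Only C1 changed, to 0xF4. In CFB, a change in C_i flips the same bit in P_i and garbles P_{i+1}. Decrypting the received ciphertext:
P1: E(K, 0xFD) = 0x49; 0xF4 ⊕ 0x49 = 0xBD.
P2: E(K, 0xF4) = 0x42; 0x22 ⊕ 0x42 = 0x60.
P3: E(K, 0x22) = 0x94; 0xCC ⊕ 0x94 = 0x58.
P4: E(K, 0xCC) = 0x7A; 0x38 ⊕ 0x7A = 0x42.
Blocks that differ from the original plaintext: P1, P2.

P1 = 0xBD, P2 = 0x60, P3 = 0x58, P4 = 0x42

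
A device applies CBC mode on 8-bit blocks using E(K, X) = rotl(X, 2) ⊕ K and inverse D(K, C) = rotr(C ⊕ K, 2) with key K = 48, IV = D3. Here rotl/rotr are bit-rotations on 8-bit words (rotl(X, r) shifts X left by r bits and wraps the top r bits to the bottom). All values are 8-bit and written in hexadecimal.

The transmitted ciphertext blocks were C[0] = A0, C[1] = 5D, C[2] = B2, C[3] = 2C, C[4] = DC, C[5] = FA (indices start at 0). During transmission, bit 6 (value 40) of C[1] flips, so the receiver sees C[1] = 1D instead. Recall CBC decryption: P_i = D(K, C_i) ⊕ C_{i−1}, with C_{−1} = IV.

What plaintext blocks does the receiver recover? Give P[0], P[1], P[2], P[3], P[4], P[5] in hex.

P[0] = E9, P[1] = F5, P[2] = A3, P[3] = AB, P[4] = 09, P[5] = 70

Only C[1] changed, to 1D. In CBC, a change in C_i garbles P_i and flips the same bit in P_{i+1}. Decrypting the received ciphertext:
P[0]: D(K, A0) = 3A; 3A ⊕ D3 = E9.
P[1]: D(K, 1D) = 55; 55 ⊕ A0 = F5.
P[2]: D(K, B2) = BE; BE ⊕ 1D = A3.
P[3]: D(K, 2C) = 19; 19 ⊕ B2 = AB.
P[4]: D(K, DC) = 25; 25 ⊕ 2C = 09.
P[5]: D(K, FA) = AC; AC ⊕ DC = 70.
Blocks that differ from the original plaintext: P[1], P[2].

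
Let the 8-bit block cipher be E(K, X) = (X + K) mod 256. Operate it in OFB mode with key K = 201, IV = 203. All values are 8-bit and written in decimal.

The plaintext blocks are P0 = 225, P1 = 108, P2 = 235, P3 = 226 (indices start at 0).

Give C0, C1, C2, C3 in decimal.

OFB encryption: S_i = E(K, S_{i−1}) with S_{−1} = IV; C_i = P_i ⊕ S_i.
C0: S = E(K, 203) = 148; 225 ⊕ 148 = 117.
C1: S = E(K, 148) = 93; 108 ⊕ 93 = 49.
C2: S = E(K, 93) = 38; 235 ⊕ 38 = 205.
C3: S = E(K, 38) = 239; 226 ⊕ 239 = 13.

C0 = 117, C1 = 49, C2 = 205, C3 = 13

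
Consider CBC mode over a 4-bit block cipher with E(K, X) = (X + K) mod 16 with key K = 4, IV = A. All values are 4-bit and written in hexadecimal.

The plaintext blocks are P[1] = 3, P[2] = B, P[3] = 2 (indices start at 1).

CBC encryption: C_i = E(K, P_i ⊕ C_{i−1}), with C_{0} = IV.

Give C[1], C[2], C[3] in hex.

C[1] = D, C[2] = A, C[3] = C

C[1]: P[1] ⊕ A = 9; E(K, 9) = D.
C[2]: P[2] ⊕ D = 6; E(K, 6) = A.
C[3]: P[3] ⊕ A = 8; E(K, 8) = C.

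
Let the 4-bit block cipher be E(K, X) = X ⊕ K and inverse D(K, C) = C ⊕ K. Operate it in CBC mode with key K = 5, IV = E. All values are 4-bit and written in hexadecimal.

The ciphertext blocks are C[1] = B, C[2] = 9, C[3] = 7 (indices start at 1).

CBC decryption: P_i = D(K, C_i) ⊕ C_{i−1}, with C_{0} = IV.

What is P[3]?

P[3]: D(K, 7) = 2; 2 ⊕ 9 = B.

P[3] = B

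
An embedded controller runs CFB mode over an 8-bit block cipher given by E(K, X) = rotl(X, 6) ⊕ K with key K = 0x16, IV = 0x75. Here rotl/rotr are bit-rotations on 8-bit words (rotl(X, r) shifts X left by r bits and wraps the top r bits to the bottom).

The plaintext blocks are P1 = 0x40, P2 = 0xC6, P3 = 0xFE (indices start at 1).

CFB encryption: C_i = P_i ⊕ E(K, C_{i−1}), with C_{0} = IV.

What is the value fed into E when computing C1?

0x75

C1: E(K, 0x75) = 0x4B; 0x40 ⊕ 0x4B = 0x0B.
So the input to E for block 1 is 0x75.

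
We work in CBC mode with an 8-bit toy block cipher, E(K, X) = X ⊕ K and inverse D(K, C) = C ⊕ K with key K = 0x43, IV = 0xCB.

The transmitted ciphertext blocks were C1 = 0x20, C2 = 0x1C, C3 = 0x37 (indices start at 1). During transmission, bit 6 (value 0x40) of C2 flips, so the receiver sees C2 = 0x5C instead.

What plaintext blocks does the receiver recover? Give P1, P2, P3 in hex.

CBC decryption: P_i = D(K, C_i) ⊕ C_{i−1}, with C_{0} = IV.
Only C2 changed, to 0x5C. In CBC, a change in C_i garbles P_i and flips the same bit in P_{i+1}. Decrypting the received ciphertext:
P1: D(K, 0x20) = 0x63; 0x63 ⊕ 0xCB = 0xA8.
P2: D(K, 0x5C) = 0x1F; 0x1F ⊕ 0x20 = 0x3F.
P3: D(K, 0x37) = 0x74; 0x74 ⊕ 0x5C = 0x28.
Blocks that differ from the original plaintext: P2, P3.

P1 = 0xA8, P2 = 0x3F, P3 = 0x28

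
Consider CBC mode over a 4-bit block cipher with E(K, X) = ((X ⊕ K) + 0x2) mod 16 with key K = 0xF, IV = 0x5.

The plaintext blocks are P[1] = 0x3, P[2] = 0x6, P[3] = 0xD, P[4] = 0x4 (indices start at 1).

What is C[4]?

CBC encryption: C_i = E(K, P_i ⊕ C_{i−1}), with C_{0} = IV.
C[1]: P[1] ⊕ 0x5 = 0x6; E(K, 0x6) = 0xB.
C[2]: P[2] ⊕ 0xB = 0xD; E(K, 0xD) = 0x4.
C[3]: P[3] ⊕ 0x4 = 0x9; E(K, 0x9) = 0x8.
C[4]: P[4] ⊕ 0x8 = 0xC; E(K, 0xC) = 0x5.

C[4] = 0x5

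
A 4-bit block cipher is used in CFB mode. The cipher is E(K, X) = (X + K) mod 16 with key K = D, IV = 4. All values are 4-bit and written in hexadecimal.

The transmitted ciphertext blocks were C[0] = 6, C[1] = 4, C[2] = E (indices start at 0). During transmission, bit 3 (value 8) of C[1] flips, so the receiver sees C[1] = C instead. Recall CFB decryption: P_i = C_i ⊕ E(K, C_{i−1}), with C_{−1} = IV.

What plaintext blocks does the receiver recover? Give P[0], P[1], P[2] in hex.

P[0] = 7, P[1] = F, P[2] = 7

Only C[1] changed, to C. In CFB, a change in C_i flips the same bit in P_i and garbles P_{i+1}. Decrypting the received ciphertext:
P[0]: E(K, 4) = 1; 6 ⊕ 1 = 7.
P[1]: E(K, 6) = 3; C ⊕ 3 = F.
P[2]: E(K, C) = 9; E ⊕ 9 = 7.
Blocks that differ from the original plaintext: P[1], P[2].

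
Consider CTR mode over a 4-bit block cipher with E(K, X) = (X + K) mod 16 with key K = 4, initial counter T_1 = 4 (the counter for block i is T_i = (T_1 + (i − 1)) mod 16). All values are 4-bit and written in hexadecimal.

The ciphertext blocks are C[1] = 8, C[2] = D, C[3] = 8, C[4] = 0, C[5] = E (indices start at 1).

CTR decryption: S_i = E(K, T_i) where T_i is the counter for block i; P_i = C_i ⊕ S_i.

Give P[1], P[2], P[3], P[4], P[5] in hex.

P[1]: T = 4, S = E(K, T) = 8; 8 ⊕ 8 = 0.
P[2]: T = 5, S = E(K, T) = 9; D ⊕ 9 = 4.
P[3]: T = 6, S = E(K, T) = A; 8 ⊕ A = 2.
P[4]: T = 7, S = E(K, T) = B; 0 ⊕ B = B.
P[5]: T = 8, S = E(K, T) = C; E ⊕ C = 2.

P[1] = 0, P[2] = 4, P[3] = 2, P[4] = B, P[5] = 2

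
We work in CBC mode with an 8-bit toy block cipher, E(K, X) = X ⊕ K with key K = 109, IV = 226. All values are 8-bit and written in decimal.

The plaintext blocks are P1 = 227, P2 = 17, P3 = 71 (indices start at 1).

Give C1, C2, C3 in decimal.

C1 = 108, C2 = 16, C3 = 58

CBC encryption: C_i = E(K, P_i ⊕ C_{i−1}), with C_{0} = IV.
C1: P1 ⊕ 226 = 1; E(K, 1) = 108.
C2: P2 ⊕ 108 = 125; E(K, 125) = 16.
C3: P3 ⊕ 16 = 87; E(K, 87) = 58.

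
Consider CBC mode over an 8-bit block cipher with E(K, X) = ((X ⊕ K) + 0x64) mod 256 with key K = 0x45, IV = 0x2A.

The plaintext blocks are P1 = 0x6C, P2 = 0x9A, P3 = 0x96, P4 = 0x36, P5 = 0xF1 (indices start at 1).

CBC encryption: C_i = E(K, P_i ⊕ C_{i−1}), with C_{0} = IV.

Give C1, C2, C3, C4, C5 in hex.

C1: P1 ⊕ 0x2A = 0x46; E(K, 0x46) = 0x67.
C2: P2 ⊕ 0x67 = 0xFD; E(K, 0xFD) = 0x1C.
C3: P3 ⊕ 0x1C = 0x8A; E(K, 0x8A) = 0x33.
C4: P4 ⊕ 0x33 = 0x05; E(K, 0x05) = 0xA4.
C5: P5 ⊕ 0xA4 = 0x55; E(K, 0x55) = 0x74.

C1 = 0x67, C2 = 0x1C, C3 = 0x33, C4 = 0xA4, C5 = 0x74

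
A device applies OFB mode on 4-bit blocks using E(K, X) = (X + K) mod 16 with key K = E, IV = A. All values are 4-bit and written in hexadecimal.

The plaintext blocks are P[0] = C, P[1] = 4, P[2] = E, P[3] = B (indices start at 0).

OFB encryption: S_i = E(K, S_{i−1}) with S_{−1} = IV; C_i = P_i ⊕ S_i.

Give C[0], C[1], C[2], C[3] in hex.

C[0]: S = E(K, A) = 8; C ⊕ 8 = 4.
C[1]: S = E(K, 8) = 6; 4 ⊕ 6 = 2.
C[2]: S = E(K, 6) = 4; E ⊕ 4 = A.
C[3]: S = E(K, 4) = 2; B ⊕ 2 = 9.

C[0] = 4, C[1] = 2, C[2] = A, C[3] = 9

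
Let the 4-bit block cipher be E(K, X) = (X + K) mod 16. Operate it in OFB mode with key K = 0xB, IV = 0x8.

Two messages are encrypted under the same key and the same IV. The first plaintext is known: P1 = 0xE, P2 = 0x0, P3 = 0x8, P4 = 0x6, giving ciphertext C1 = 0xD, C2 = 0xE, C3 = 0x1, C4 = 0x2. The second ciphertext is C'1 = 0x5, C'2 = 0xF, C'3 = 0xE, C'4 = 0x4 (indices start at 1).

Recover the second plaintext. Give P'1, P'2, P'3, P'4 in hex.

In OFB with a reused IV, both messages share the same keystream S_i, so C_i ⊕ C'_i = P_i ⊕ P'_i and thus P'_i = P_i ⊕ C_i ⊕ C'_i.
P'1: 0xE ⊕ 0xD ⊕ 0x5 = 0x6.
P'2: 0x0 ⊕ 0xE ⊕ 0xF = 0x1.
P'3: 0x8 ⊕ 0x1 ⊕ 0xE = 0x7.
P'4: 0x6 ⊕ 0x2 ⊕ 0x4 = 0x0.

P'1 = 0x6, P'2 = 0x1, P'3 = 0x7, P'4 = 0x0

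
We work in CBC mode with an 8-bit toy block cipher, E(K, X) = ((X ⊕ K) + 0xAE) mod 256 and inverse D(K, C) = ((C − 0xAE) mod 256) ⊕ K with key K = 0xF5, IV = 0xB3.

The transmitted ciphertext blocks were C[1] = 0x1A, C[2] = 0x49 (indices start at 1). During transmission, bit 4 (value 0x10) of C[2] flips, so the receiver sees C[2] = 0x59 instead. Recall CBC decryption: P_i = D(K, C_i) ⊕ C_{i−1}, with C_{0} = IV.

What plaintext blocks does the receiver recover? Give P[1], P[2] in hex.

P[1] = 0x2A, P[2] = 0x44

Only C[2] changed, to 0x59. In CBC, a change in C_i garbles P_i and flips the same bit in P_{i+1}. Decrypting the received ciphertext:
P[1]: D(K, 0x1A) = 0x99; 0x99 ⊕ 0xB3 = 0x2A.
P[2]: D(K, 0x59) = 0x5E; 0x5E ⊕ 0x1A = 0x44.
Blocks that differ from the original plaintext: P[2].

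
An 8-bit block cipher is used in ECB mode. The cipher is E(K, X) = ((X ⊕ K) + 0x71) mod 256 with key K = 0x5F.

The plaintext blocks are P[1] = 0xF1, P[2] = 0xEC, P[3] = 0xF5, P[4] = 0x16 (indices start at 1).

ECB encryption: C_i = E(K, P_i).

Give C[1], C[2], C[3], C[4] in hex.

C[1] = 0x1F, C[2] = 0x24, C[3] = 0x1B, C[4] = 0xBA

C[1]: E(K, 0xF1) = 0x1F.
C[2]: E(K, 0xEC) = 0x24.
C[3]: E(K, 0xF5) = 0x1B.
C[4]: E(K, 0x16) = 0xBA.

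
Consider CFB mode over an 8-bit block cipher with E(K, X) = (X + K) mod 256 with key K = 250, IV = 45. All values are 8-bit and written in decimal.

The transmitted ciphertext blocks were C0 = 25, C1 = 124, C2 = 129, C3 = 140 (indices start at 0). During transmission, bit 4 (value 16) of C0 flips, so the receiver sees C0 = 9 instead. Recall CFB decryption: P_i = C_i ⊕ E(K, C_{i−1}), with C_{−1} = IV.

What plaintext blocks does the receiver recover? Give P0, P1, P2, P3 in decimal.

Only C0 changed, to 9. In CFB, a change in C_i flips the same bit in P_i and garbles P_{i+1}. Decrypting the received ciphertext:
P0: E(K, 45) = 39; 9 ⊕ 39 = 46.
P1: E(K, 9) = 3; 124 ⊕ 3 = 127.
P2: E(K, 124) = 118; 129 ⊕ 118 = 247.
P3: E(K, 129) = 123; 140 ⊕ 123 = 247.
Blocks that differ from the original plaintext: P0, P1.

P0 = 46, P1 = 127, P2 = 247, P3 = 247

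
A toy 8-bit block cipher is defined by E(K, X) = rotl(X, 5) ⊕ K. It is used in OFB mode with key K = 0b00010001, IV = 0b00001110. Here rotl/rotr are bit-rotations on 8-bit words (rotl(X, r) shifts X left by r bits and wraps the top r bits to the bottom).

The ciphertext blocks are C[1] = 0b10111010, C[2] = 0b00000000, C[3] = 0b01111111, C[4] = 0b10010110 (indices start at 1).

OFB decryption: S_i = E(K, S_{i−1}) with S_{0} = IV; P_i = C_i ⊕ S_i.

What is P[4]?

P[4] = 0b10001001

P[1]: S = E(K, 0b00001110) = 0b11010000; 0b10111010 ⊕ 0b11010000 = 0b01101010.
P[2]: S = E(K, 0b11010000) = 0b00001011; 0b00000000 ⊕ 0b00001011 = 0b00001011.
P[3]: S = E(K, 0b00001011) = 0b01110000; 0b01111111 ⊕ 0b01110000 = 0b00001111.
P[4]: S = E(K, 0b01110000) = 0b00011111; 0b10010110 ⊕ 0b00011111 = 0b10001001.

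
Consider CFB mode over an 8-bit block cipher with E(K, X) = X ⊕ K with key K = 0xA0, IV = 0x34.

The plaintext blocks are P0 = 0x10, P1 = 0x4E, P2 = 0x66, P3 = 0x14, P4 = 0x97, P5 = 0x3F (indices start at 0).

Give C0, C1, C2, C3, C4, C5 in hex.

CFB encryption: C_i = P_i ⊕ E(K, C_{i−1}), with C_{−1} = IV.
C0: E(K, 0x34) = 0x94; 0x10 ⊕ 0x94 = 0x84.
C1: E(K, 0x84) = 0x24; 0x4E ⊕ 0x24 = 0x6A.
C2: E(K, 0x6A) = 0xCA; 0x66 ⊕ 0xCA = 0xAC.
C3: E(K, 0xAC) = 0x0C; 0x14 ⊕ 0x0C = 0x18.
C4: E(K, 0x18) = 0xB8; 0x97 ⊕ 0xB8 = 0x2F.
C5: E(K, 0x2F) = 0x8F; 0x3F ⊕ 0x8F = 0xB0.

C0 = 0x84, C1 = 0x6A, C2 = 0xAC, C3 = 0x18, C4 = 0x2F, C5 = 0xB0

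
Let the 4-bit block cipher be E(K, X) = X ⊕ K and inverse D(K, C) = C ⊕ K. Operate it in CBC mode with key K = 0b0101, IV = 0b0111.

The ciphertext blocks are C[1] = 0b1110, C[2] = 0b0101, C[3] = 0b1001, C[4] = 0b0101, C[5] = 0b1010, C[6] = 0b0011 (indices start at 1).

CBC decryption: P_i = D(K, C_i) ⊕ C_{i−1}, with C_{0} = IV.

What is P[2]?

P[2] = 0b1110

P[2]: D(K, 0b0101) = 0b0000; 0b0000 ⊕ 0b1110 = 0b1110.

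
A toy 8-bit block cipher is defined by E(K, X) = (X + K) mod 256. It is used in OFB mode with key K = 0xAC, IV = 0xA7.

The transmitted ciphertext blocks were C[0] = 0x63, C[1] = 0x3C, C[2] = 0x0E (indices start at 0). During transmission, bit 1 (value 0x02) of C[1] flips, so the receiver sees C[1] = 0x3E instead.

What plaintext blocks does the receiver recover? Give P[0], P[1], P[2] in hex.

P[0] = 0x30, P[1] = 0xC1, P[2] = 0xA5

OFB decryption: S_i = E(K, S_{i−1}) with S_{−1} = IV; P_i = C_i ⊕ S_i.
Only C[1] changed, to 0x3E. In OFB, a change in C_i flips the same bit in P_i only; the keystream is unaffected. Decrypting the received ciphertext:
P[0]: S = E(K, 0xA7) = 0x53; 0x63 ⊕ 0x53 = 0x30.
P[1]: S = E(K, 0x53) = 0xFF; 0x3E ⊕ 0xFF = 0xC1.
P[2]: S = E(K, 0xFF) = 0xAB; 0x0E ⊕ 0xAB = 0xA5.
Blocks that differ from the original plaintext: P[1].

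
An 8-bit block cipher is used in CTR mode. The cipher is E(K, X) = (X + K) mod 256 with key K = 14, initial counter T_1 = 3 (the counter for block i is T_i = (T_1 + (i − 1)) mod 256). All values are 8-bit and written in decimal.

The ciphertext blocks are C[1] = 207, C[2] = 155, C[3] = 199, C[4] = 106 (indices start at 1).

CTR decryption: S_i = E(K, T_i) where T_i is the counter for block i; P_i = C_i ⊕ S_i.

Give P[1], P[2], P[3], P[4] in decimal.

P[1]: T = 3, S = E(K, T) = 17; 207 ⊕ 17 = 222.
P[2]: T = 4, S = E(K, T) = 18; 155 ⊕ 18 = 137.
P[3]: T = 5, S = E(K, T) = 19; 199 ⊕ 19 = 212.
P[4]: T = 6, S = E(K, T) = 20; 106 ⊕ 20 = 126.

P[1] = 222, P[2] = 137, P[3] = 212, P[4] = 126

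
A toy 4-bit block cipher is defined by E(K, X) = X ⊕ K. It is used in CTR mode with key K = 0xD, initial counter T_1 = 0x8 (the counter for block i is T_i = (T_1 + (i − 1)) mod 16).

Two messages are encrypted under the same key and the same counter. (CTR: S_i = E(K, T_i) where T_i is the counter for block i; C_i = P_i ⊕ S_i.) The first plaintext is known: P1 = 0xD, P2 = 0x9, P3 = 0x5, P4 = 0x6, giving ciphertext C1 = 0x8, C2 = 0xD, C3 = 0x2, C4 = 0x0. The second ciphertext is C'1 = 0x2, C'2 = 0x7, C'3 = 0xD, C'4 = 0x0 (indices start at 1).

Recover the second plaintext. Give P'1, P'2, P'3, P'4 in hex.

In CTR with a reused counter, both messages share the same keystream S_i, so C_i ⊕ C'_i = P_i ⊕ P'_i and thus P'_i = P_i ⊕ C_i ⊕ C'_i.
P'1: 0xD ⊕ 0x8 ⊕ 0x2 = 0x7.
P'2: 0x9 ⊕ 0xD ⊕ 0x7 = 0x3.
P'3: 0x5 ⊕ 0x2 ⊕ 0xD = 0xA.
P'4: 0x6 ⊕ 0x0 ⊕ 0x0 = 0x6.

P'1 = 0x7, P'2 = 0x3, P'3 = 0xA, P'4 = 0x6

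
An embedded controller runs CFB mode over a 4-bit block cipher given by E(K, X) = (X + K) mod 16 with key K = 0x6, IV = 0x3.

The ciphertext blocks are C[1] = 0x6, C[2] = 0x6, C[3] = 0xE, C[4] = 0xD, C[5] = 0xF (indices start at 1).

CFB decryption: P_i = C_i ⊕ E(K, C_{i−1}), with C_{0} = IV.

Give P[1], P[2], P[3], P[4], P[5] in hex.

P[1] = 0xF, P[2] = 0xA, P[3] = 0x2, P[4] = 0x9, P[5] = 0xC

P[1]: E(K, 0x3) = 0x9; 0x6 ⊕ 0x9 = 0xF.
P[2]: E(K, 0x6) = 0xC; 0x6 ⊕ 0xC = 0xA.
P[3]: E(K, 0x6) = 0xC; 0xE ⊕ 0xC = 0x2.
P[4]: E(K, 0xE) = 0x4; 0xD ⊕ 0x4 = 0x9.
P[5]: E(K, 0xD) = 0x3; 0xF ⊕ 0x3 = 0xC.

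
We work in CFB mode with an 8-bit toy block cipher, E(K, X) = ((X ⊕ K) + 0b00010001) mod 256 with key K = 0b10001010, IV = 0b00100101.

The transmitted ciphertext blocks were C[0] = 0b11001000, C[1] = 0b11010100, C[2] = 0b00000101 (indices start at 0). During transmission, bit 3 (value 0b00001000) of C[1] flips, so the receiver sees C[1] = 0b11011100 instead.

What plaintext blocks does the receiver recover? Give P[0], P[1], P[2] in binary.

P[0] = 0b00001000, P[1] = 0b10001111, P[2] = 0b01100010

CFB decryption: P_i = C_i ⊕ E(K, C_{i−1}), with C_{−1} = IV.
Only C[1] changed, to 0b11011100. In CFB, a change in C_i flips the same bit in P_i and garbles P_{i+1}. Decrypting the received ciphertext:
P[0]: E(K, 0b00100101) = 0b11000000; 0b11001000 ⊕ 0b11000000 = 0b00001000.
P[1]: E(K, 0b11001000) = 0b01010011; 0b11011100 ⊕ 0b01010011 = 0b10001111.
P[2]: E(K, 0b11011100) = 0b01100111; 0b00000101 ⊕ 0b01100111 = 0b01100010.
Blocks that differ from the original plaintext: P[1], P[2].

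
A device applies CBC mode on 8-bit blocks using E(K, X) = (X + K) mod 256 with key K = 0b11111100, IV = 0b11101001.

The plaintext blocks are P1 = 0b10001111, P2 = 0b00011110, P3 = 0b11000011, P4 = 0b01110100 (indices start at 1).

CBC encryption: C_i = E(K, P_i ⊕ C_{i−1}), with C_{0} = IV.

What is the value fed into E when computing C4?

C1: P1 ⊕ 0b11101001 = 0b01100110; E(K, 0b01100110) = 0b01100010.
C2: P2 ⊕ 0b01100010 = 0b01111100; E(K, 0b01111100) = 0b01111000.
C3: P3 ⊕ 0b01111000 = 0b10111011; E(K, 0b10111011) = 0b10110111.
C4: P4 ⊕ 0b10110111 = 0b11000011; E(K, 0b11000011) = 0b10111111.
So the input to E for block 4 is 0b11000011.

0b11000011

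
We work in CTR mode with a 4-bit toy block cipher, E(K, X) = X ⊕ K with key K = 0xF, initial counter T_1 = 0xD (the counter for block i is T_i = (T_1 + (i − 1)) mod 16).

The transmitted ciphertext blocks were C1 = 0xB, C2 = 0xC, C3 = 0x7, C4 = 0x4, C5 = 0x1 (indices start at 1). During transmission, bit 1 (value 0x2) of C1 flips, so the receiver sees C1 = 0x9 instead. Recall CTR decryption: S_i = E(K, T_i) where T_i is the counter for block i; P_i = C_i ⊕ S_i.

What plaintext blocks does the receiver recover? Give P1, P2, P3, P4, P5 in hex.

P1 = 0xB, P2 = 0xD, P3 = 0x7, P4 = 0xB, P5 = 0xF

Only C1 changed, to 0x9. In CTR, a change in C_i flips the same bit in P_i only; the keystream is unaffected. Decrypting the received ciphertext:
P1: T = 0xD, S = E(K, T) = 0x2; 0x9 ⊕ 0x2 = 0xB.
P2: T = 0xE, S = E(K, T) = 0x1; 0xC ⊕ 0x1 = 0xD.
P3: T = 0xF, S = E(K, T) = 0x0; 0x7 ⊕ 0x0 = 0x7.
P4: T = 0x0, S = E(K, T) = 0xF; 0x4 ⊕ 0xF = 0xB.
P5: T = 0x1, S = E(K, T) = 0xE; 0x1 ⊕ 0xE = 0xF.
Blocks that differ from the original plaintext: P1.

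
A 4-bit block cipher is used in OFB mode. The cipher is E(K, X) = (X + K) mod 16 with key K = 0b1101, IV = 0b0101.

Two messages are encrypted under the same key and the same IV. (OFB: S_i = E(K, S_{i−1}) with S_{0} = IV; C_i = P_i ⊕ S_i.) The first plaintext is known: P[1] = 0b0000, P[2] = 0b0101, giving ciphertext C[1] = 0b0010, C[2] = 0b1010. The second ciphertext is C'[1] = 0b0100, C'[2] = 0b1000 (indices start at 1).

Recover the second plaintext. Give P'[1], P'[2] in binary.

In OFB with a reused IV, both messages share the same keystream S_i, so C_i ⊕ C'_i = P_i ⊕ P'_i and thus P'_i = P_i ⊕ C_i ⊕ C'_i.
P'[1]: 0b0000 ⊕ 0b0010 ⊕ 0b0100 = 0b0110.
P'[2]: 0b0101 ⊕ 0b1010 ⊕ 0b1000 = 0b0111.

P'[1] = 0b0110, P'[2] = 0b0111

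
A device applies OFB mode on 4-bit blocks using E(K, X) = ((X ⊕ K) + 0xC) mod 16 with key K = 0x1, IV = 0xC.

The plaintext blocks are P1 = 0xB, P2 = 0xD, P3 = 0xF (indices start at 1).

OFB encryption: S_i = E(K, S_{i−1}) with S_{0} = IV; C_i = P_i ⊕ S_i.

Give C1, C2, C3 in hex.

C1: S = E(K, 0xC) = 0x9; 0xB ⊕ 0x9 = 0x2.
C2: S = E(K, 0x9) = 0x4; 0xD ⊕ 0x4 = 0x9.
C3: S = E(K, 0x4) = 0x1; 0xF ⊕ 0x1 = 0xE.

C1 = 0x2, C2 = 0x9, C3 = 0xE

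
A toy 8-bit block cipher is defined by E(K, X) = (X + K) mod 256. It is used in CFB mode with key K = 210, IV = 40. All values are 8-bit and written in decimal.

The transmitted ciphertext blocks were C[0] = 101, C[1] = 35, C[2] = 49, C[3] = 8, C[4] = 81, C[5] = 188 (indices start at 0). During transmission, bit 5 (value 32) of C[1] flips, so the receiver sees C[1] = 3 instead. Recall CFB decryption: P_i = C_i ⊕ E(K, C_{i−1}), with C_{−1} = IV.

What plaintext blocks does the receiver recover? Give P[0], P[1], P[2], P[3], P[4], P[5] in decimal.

Only C[1] changed, to 3. In CFB, a change in C_i flips the same bit in P_i and garbles P_{i+1}. Decrypting the received ciphertext:
P[0]: E(K, 40) = 250; 101 ⊕ 250 = 159.
P[1]: E(K, 101) = 55; 3 ⊕ 55 = 52.
P[2]: E(K, 3) = 213; 49 ⊕ 213 = 228.
P[3]: E(K, 49) = 3; 8 ⊕ 3 = 11.
P[4]: E(K, 8) = 218; 81 ⊕ 218 = 139.
P[5]: E(K, 81) = 35; 188 ⊕ 35 = 159.
Blocks that differ from the original plaintext: P[1], P[2].

P[0] = 159, P[1] = 52, P[2] = 228, P[3] = 11, P[4] = 139, P[5] = 159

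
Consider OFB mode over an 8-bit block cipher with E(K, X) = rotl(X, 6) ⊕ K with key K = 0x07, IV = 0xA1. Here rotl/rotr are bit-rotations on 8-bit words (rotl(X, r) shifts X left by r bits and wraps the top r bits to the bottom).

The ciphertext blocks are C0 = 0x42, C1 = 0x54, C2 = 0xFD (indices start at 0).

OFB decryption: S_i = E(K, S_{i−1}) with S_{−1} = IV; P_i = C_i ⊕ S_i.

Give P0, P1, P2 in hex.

P0 = 0x2D, P1 = 0x88, P2 = 0xCD

P0: S = E(K, 0xA1) = 0x6F; 0x42 ⊕ 0x6F = 0x2D.
P1: S = E(K, 0x6F) = 0xDC; 0x54 ⊕ 0xDC = 0x88.
P2: S = E(K, 0xDC) = 0x30; 0xFD ⊕ 0x30 = 0xCD.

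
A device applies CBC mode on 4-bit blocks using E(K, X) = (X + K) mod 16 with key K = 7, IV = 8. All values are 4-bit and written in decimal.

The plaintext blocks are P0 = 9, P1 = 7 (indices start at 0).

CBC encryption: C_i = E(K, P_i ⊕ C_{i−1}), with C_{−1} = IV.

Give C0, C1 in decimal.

C0 = 8, C1 = 6

C0: P0 ⊕ 8 = 1; E(K, 1) = 8.
C1: P1 ⊕ 8 = 15; E(K, 15) = 6.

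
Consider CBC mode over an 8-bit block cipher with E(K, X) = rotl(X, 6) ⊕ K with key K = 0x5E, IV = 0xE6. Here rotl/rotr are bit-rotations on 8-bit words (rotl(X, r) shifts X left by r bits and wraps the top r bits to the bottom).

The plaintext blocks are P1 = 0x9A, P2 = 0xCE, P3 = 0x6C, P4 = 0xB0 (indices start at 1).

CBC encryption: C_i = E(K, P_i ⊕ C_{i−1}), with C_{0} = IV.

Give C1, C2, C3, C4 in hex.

C1: P1 ⊕ 0xE6 = 0x7C; E(K, 0x7C) = 0x41.
C2: P2 ⊕ 0x41 = 0x8F; E(K, 0x8F) = 0xBD.
C3: P3 ⊕ 0xBD = 0xD1; E(K, 0xD1) = 0x2A.
C4: P4 ⊕ 0x2A = 0x9A; E(K, 0x9A) = 0xF8.

C1 = 0x41, C2 = 0xBD, C3 = 0x2A, C4 = 0xF8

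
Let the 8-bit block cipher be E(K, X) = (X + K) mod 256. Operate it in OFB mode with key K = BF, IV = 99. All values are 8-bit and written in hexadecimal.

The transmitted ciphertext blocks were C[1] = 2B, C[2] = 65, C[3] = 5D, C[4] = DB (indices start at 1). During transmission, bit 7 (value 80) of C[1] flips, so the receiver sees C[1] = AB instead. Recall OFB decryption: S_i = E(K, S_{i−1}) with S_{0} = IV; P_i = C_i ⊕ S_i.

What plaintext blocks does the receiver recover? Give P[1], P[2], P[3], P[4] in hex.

P[1] = F3, P[2] = 72, P[3] = 8B, P[4] = 4E

Only C[1] changed, to AB. In OFB, a change in C_i flips the same bit in P_i only; the keystream is unaffected. Decrypting the received ciphertext:
P[1]: S = E(K, 99) = 58; AB ⊕ 58 = F3.
P[2]: S = E(K, 58) = 17; 65 ⊕ 17 = 72.
P[3]: S = E(K, 17) = D6; 5D ⊕ D6 = 8B.
P[4]: S = E(K, D6) = 95; DB ⊕ 95 = 4E.
Blocks that differ from the original plaintext: P[1].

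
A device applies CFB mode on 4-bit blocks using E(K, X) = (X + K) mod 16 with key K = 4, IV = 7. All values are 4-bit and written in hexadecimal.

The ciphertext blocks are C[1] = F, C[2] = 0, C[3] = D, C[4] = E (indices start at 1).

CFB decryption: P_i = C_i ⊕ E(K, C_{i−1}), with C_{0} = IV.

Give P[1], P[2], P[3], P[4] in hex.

P[1] = 4, P[2] = 3, P[3] = 9, P[4] = F

P[1]: E(K, 7) = B; F ⊕ B = 4.
P[2]: E(K, F) = 3; 0 ⊕ 3 = 3.
P[3]: E(K, 0) = 4; D ⊕ 4 = 9.
P[4]: E(K, D) = 1; E ⊕ 1 = F.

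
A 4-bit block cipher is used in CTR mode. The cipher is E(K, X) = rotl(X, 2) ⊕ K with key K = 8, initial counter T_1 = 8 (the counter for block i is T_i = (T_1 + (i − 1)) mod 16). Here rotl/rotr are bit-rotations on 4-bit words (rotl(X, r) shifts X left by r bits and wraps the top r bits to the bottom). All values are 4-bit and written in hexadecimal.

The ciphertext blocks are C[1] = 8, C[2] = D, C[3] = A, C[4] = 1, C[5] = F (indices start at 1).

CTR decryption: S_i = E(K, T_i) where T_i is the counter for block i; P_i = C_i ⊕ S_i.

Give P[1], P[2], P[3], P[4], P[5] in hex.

P[1] = 2, P[2] = 3, P[3] = 8, P[4] = 7, P[5] = 4

P[1]: T = 8, S = E(K, T) = A; 8 ⊕ A = 2.
P[2]: T = 9, S = E(K, T) = E; D ⊕ E = 3.
P[3]: T = A, S = E(K, T) = 2; A ⊕ 2 = 8.
P[4]: T = B, S = E(K, T) = 6; 1 ⊕ 6 = 7.
P[5]: T = C, S = E(K, T) = B; F ⊕ B = 4.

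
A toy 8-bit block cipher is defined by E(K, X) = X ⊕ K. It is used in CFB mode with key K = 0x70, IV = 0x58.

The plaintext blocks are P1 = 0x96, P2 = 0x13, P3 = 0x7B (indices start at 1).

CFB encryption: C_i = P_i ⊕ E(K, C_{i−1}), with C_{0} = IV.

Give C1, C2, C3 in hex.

C1 = 0xBE, C2 = 0xDD, C3 = 0xD6

C1: E(K, 0x58) = 0x28; 0x96 ⊕ 0x28 = 0xBE.
C2: E(K, 0xBE) = 0xCE; 0x13 ⊕ 0xCE = 0xDD.
C3: E(K, 0xDD) = 0xAD; 0x7B ⊕ 0xAD = 0xD6.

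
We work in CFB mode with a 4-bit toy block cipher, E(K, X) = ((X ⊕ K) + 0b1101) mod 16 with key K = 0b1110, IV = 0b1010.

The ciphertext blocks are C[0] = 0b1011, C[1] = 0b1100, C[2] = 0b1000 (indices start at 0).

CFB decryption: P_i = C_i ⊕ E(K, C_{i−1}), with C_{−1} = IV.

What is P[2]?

P[2]: E(K, 0b1100) = 0b1111; 0b1000 ⊕ 0b1111 = 0b0111.

P[2] = 0b0111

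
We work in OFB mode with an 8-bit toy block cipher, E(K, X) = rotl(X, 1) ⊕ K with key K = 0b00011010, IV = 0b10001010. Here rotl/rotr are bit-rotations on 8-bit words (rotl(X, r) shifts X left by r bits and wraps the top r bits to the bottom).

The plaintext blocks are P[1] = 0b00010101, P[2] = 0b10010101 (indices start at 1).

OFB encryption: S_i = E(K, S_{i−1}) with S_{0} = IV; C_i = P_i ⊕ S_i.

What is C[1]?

C[1]: S = E(K, 0b10001010) = 0b00001111; 0b00010101 ⊕ 0b00001111 = 0b00011010.

C[1] = 0b00011010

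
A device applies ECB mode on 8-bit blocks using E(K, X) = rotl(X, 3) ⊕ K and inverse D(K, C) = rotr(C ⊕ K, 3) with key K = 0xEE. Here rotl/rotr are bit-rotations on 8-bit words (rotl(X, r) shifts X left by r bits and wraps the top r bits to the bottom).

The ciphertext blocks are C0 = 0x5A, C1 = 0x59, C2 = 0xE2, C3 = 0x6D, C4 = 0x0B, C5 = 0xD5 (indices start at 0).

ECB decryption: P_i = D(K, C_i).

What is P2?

P2 = 0x81

P2: D(K, 0xE2) = 0x81.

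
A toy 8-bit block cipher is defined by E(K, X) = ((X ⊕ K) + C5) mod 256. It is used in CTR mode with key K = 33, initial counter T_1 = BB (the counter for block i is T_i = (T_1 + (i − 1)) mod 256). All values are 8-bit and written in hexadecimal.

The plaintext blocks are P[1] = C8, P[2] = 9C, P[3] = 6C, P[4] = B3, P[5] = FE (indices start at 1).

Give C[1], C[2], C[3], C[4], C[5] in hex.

CTR encryption: S_i = E(K, T_i) where T_i is the counter for block i; C_i = P_i ⊕ S_i.
C[1]: T = BB, S = E(K, T) = 4D; C8 ⊕ 4D = 85.
C[2]: T = BC, S = E(K, T) = 54; 9C ⊕ 54 = C8.
C[3]: T = BD, S = E(K, T) = 53; 6C ⊕ 53 = 3F.
C[4]: T = BE, S = E(K, T) = 52; B3 ⊕ 52 = E1.
C[5]: T = BF, S = E(K, T) = 51; FE ⊕ 51 = AF.

C[1] = 85, C[2] = C8, C[3] = 3F, C[4] = E1, C[5] = AF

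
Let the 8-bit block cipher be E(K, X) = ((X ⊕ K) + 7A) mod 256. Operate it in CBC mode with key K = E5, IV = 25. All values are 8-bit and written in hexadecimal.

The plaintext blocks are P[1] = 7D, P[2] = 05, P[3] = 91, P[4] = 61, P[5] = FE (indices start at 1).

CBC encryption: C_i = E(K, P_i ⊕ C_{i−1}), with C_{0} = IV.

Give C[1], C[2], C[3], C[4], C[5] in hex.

C[1]: P[1] ⊕ 25 = 58; E(K, 58) = 37.
C[2]: P[2] ⊕ 37 = 32; E(K, 32) = 51.
C[3]: P[3] ⊕ 51 = C0; E(K, C0) = 9F.
C[4]: P[4] ⊕ 9F = FE; E(K, FE) = 95.
C[5]: P[5] ⊕ 95 = 6B; E(K, 6B) = 08.

C[1] = 37, C[2] = 51, C[3] = 9F, C[4] = 95, C[5] = 08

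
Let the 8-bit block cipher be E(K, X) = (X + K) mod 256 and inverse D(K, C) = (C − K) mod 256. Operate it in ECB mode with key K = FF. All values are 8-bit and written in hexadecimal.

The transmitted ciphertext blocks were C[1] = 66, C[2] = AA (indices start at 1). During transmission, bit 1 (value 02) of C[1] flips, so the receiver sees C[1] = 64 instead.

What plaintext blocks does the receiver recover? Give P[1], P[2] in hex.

ECB decryption: P_i = D(K, C_i).
Only C[1] changed, to 64. In ECB, a change in C_i affects only P_i. Decrypting the received ciphertext:
P[1]: D(K, 64) = 65.
P[2]: D(K, AA) = AB.
Blocks that differ from the original plaintext: P[1].

P[1] = 65, P[2] = AB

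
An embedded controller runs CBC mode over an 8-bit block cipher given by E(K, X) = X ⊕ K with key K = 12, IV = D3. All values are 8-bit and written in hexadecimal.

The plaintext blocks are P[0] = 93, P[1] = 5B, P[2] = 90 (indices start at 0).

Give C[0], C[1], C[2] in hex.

CBC encryption: C_i = E(K, P_i ⊕ C_{i−1}), with C_{−1} = IV.
C[0]: P[0] ⊕ D3 = 40; E(K, 40) = 52.
C[1]: P[1] ⊕ 52 = 09; E(K, 09) = 1B.
C[2]: P[2] ⊕ 1B = 8B; E(K, 8B) = 99.

C[0] = 52, C[1] = 1B, C[2] = 99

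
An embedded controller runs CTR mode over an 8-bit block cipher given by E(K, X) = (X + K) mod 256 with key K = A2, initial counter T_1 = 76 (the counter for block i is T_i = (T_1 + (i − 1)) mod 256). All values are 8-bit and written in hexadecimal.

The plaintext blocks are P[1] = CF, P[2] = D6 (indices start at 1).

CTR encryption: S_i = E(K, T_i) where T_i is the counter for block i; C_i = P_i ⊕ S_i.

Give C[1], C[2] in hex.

C[1]: T = 76, S = E(K, T) = 18; CF ⊕ 18 = D7.
C[2]: T = 77, S = E(K, T) = 19; D6 ⊕ 19 = CF.

C[1] = D7, C[2] = CF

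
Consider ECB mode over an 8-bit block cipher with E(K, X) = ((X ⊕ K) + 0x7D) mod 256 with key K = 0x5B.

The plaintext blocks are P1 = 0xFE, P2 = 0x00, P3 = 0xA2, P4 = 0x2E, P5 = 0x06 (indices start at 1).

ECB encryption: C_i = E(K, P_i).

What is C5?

C5 = 0xDA

C5: E(K, 0x06) = 0xDA.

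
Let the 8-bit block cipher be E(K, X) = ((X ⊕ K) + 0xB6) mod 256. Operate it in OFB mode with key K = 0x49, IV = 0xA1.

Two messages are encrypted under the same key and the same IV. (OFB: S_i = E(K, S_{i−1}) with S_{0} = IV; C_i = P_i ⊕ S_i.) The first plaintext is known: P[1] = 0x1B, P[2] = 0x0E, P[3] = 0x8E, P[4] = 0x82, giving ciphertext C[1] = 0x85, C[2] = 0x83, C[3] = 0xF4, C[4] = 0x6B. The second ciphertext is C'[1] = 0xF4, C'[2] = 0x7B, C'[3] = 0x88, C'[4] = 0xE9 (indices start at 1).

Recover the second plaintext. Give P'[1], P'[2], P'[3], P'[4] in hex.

In OFB with a reused IV, both messages share the same keystream S_i, so C_i ⊕ C'_i = P_i ⊕ P'_i and thus P'_i = P_i ⊕ C_i ⊕ C'_i.
P'[1]: 0x1B ⊕ 0x85 ⊕ 0xF4 = 0x6A.
P'[2]: 0x0E ⊕ 0x83 ⊕ 0x7B = 0xF6.
P'[3]: 0x8E ⊕ 0xF4 ⊕ 0x88 = 0xF2.
P'[4]: 0x82 ⊕ 0x6B ⊕ 0xE9 = 0x00.

P'[1] = 0x6A, P'[2] = 0xF6, P'[3] = 0xF2, P'[4] = 0x00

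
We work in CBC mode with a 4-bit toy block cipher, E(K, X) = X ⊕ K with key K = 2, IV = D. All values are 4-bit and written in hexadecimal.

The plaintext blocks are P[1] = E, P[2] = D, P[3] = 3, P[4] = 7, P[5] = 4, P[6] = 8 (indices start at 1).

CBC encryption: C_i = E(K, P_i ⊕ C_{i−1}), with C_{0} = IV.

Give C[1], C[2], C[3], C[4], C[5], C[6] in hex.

C[1]: P[1] ⊕ D = 3; E(K, 3) = 1.
C[2]: P[2] ⊕ 1 = C; E(K, C) = E.
C[3]: P[3] ⊕ E = D; E(K, D) = F.
C[4]: P[4] ⊕ F = 8; E(K, 8) = A.
C[5]: P[5] ⊕ A = E; E(K, E) = C.
C[6]: P[6] ⊕ C = 4; E(K, 4) = 6.

C[1] = 1, C[2] = E, C[3] = F, C[4] = A, C[5] = C, C[6] = 6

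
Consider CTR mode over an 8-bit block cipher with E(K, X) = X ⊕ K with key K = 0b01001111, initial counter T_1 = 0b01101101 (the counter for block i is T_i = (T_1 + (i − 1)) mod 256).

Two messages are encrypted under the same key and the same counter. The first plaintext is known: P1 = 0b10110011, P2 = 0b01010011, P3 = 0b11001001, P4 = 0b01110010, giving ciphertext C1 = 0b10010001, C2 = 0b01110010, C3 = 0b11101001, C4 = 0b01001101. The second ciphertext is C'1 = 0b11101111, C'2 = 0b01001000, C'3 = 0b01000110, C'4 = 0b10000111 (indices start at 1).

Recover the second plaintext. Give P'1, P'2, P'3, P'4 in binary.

P'1 = 0b11001101, P'2 = 0b01101001, P'3 = 0b01100110, P'4 = 0b10111000

In CTR with a reused counter, both messages share the same keystream S_i, so C_i ⊕ C'_i = P_i ⊕ P'_i and thus P'_i = P_i ⊕ C_i ⊕ C'_i.
P'1: 0b10110011 ⊕ 0b10010001 ⊕ 0b11101111 = 0b11001101.
P'2: 0b01010011 ⊕ 0b01110010 ⊕ 0b01001000 = 0b01101001.
P'3: 0b11001001 ⊕ 0b11101001 ⊕ 0b01000110 = 0b01100110.
P'4: 0b01110010 ⊕ 0b01001101 ⊕ 0b10000111 = 0b10111000.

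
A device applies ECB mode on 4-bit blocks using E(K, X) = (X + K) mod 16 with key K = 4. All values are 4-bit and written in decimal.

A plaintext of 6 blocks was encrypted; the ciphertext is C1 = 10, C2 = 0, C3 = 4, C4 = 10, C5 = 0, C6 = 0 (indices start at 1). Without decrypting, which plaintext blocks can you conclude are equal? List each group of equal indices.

P1 = P4; P2 = P5 = P6

ECB encrypts each block independently with the same key, so equal ciphertext blocks imply equal plaintext blocks.
C1 = C4 = 10, so P1 = P4.
C2 = C5 = C6 = 0, so P2 = P5 = P6.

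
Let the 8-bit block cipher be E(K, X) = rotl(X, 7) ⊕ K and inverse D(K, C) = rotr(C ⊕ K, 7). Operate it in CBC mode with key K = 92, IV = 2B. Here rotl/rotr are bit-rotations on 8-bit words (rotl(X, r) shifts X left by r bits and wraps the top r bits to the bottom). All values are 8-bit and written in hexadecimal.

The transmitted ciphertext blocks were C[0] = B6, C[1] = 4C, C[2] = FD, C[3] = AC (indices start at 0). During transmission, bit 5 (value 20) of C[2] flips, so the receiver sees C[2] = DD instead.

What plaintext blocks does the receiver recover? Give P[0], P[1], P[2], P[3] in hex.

P[0] = 63, P[1] = 0B, P[2] = D2, P[3] = A1

CBC decryption: P_i = D(K, C_i) ⊕ C_{i−1}, with C_{−1} = IV.
Only C[2] changed, to DD. In CBC, a change in C_i garbles P_i and flips the same bit in P_{i+1}. Decrypting the received ciphertext:
P[0]: D(K, B6) = 48; 48 ⊕ 2B = 63.
P[1]: D(K, 4C) = BD; BD ⊕ B6 = 0B.
P[2]: D(K, DD) = 9E; 9E ⊕ 4C = D2.
P[3]: D(K, AC) = 7C; 7C ⊕ DD = A1.
Blocks that differ from the original plaintext: P[2], P[3].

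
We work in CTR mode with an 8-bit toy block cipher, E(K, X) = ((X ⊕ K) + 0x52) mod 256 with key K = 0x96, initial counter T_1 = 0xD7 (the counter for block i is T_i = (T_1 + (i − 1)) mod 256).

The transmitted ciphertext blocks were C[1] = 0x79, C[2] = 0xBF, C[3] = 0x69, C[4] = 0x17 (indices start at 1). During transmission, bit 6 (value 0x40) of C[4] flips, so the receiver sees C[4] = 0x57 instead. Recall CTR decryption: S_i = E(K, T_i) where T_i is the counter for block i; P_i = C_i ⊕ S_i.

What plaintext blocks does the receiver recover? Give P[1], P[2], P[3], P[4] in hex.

Only C[4] changed, to 0x57. In CTR, a change in C_i flips the same bit in P_i only; the keystream is unaffected. Decrypting the received ciphertext:
P[1]: T = 0xD7, S = E(K, T) = 0x93; 0x79 ⊕ 0x93 = 0xEA.
P[2]: T = 0xD8, S = E(K, T) = 0xA0; 0xBF ⊕ 0xA0 = 0x1F.
P[3]: T = 0xD9, S = E(K, T) = 0xA1; 0x69 ⊕ 0xA1 = 0xC8.
P[4]: T = 0xDA, S = E(K, T) = 0x9E; 0x57 ⊕ 0x9E = 0xC9.
Blocks that differ from the original plaintext: P[4].

P[1] = 0xEA, P[2] = 0x1F, P[3] = 0xC8, P[4] = 0xC9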